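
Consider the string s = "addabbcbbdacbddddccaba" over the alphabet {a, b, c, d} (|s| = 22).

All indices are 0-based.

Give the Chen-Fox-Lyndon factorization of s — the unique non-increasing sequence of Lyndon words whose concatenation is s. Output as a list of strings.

emit factor 1: 'add' (i=0, period=3)
emit factor 2: 'abbcbbdacbddddcc' (i=3, period=16)
emit factor 3: 'ab' (i=19, period=2)
emit factor 4: 'a' (i=21, period=1)

["add", "abbcbbdacbddddcc", "ab", "a"]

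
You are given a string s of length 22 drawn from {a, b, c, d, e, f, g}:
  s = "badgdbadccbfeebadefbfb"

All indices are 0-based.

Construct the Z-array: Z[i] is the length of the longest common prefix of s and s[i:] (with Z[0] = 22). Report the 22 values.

[22, 0, 0, 0, 0, 3, 0, 0, 0, 0, 1, 0, 0, 0, 3, 0, 0, 0, 0, 1, 0, 1]

Z[0]=22
i=1: i≥r, start 0; Z[1]=0
i=2: i≥r, start 0; Z[2]=0
i=3: i≥r, start 0; Z[3]=0
i=4: i≥r, start 0; Z[4]=0
i=5: i≥r, start 0; Z[5]=3 extend→box=[5,8)
i=6: min(r-i=2, Z[1]=0)=0; Z[6]=0
i=7: min(r-i=1, Z[2]=0)=0; Z[7]=0
i=8: i≥r, start 0; Z[8]=0
i=9: i≥r, start 0; Z[9]=0
i=10: i≥r, start 0; Z[10]=1 extend→box=[10,11)
i=11: i≥r, start 0; Z[11]=0
i=12: i≥r, start 0; Z[12]=0
i=13: i≥r, start 0; Z[13]=0
i=14: i≥r, start 0; Z[14]=3 extend→box=[14,17)
i=15: min(r-i=2, Z[1]=0)=0; Z[15]=0
i=16: min(r-i=1, Z[2]=0)=0; Z[16]=0
i=17: i≥r, start 0; Z[17]=0
i=18: i≥r, start 0; Z[18]=0
i=19: i≥r, start 0; Z[19]=1 extend→box=[19,20)
i=20: i≥r, start 0; Z[20]=0
i=21: i≥r, start 0; Z[21]=1 extend→box=[21,22)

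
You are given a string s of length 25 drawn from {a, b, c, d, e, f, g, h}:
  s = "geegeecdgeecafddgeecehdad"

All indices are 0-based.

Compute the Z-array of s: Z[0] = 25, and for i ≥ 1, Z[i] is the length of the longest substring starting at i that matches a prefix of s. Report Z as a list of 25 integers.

Z[0]=25
i=1: outside box; Z[1]=0
i=2: outside box; Z[2]=0
i=3: outside box; Z[3]=3 scan→box=[3,6)
i=4: min(r-i=2, Z[1]=0)=0; Z[4]=0
i=5: min(r-i=1, Z[2]=0)=0; Z[5]=0
i=6: outside box; Z[6]=0
i=7: outside box; Z[7]=0
i=8: outside box; Z[8]=3 scan→box=[8,11)
i=9: min(r-i=2, Z[1]=0)=0; Z[9]=0
i=10: min(r-i=1, Z[2]=0)=0; Z[10]=0
i=11: outside box; Z[11]=0
i=12: outside box; Z[12]=0
i=13: outside box; Z[13]=0
i=14: outside box; Z[14]=0
i=15: outside box; Z[15]=0
i=16: outside box; Z[16]=3 scan→box=[16,19)
i=17: min(r-i=2, Z[1]=0)=0; Z[17]=0
i=18: min(r-i=1, Z[2]=0)=0; Z[18]=0
i=19: outside box; Z[19]=0
i=20: outside box; Z[20]=0
i=21: outside box; Z[21]=0
i=22: outside box; Z[22]=0
i=23: outside box; Z[23]=0
i=24: outside box; Z[24]=0

[25, 0, 0, 3, 0, 0, 0, 0, 3, 0, 0, 0, 0, 0, 0, 0, 3, 0, 0, 0, 0, 0, 0, 0, 0]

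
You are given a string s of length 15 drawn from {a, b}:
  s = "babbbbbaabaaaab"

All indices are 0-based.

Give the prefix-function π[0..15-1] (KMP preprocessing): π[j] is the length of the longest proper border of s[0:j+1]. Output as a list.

[0, 0, 1, 1, 1, 1, 1, 2, 0, 1, 2, 0, 0, 0, 1]

π[0] = 0
j=1 s[j]='a': π[1]=0 (border '')
j=2 s[j]='b': π[2]=1 (border 'b')
j=3 s[j]='b': k: 1→0; π[3]=1 (border 'b')
j=4 s[j]='b': k: 1→0; π[4]=1 (border 'b')
j=5 s[j]='b': k: 1→0; π[5]=1 (border 'b')
j=6 s[j]='b': k: 1→0; π[6]=1 (border 'b')
j=7 s[j]='a': π[7]=2 (border 'ba')
j=8 s[j]='a': k: 2→0; π[8]=0 (border '')
j=9 s[j]='b': π[9]=1 (border 'b')
j=10 s[j]='a': π[10]=2 (border 'ba')
j=11 s[j]='a': k: 2→0; π[11]=0 (border '')
j=12 s[j]='a': π[12]=0 (border '')
j=13 s[j]='a': π[13]=0 (border '')
j=14 s[j]='b': π[14]=1 (border 'b')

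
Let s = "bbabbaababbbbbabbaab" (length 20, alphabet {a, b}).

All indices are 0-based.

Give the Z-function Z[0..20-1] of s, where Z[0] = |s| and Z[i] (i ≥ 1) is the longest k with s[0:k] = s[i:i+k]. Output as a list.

[20, 1, 0, 3, 1, 0, 0, 1, 0, 2, 2, 2, 8, 1, 0, 3, 1, 0, 0, 1]

Z[0]=20
i=1: fresh scan; Z[1]=1 extend→box=[1,2)
i=2: fresh scan; Z[2]=0
i=3: fresh scan; Z[3]=3 extend→box=[3,6)
i=4: min(r-i=2, Z[1]=1)=1; Z[4]=1
i=5: min(r-i=1, Z[2]=0)=0; Z[5]=0
i=6: fresh scan; Z[6]=0
i=7: fresh scan; Z[7]=1 extend→box=[7,8)
i=8: fresh scan; Z[8]=0
i=9: fresh scan; Z[9]=2 extend→box=[9,11)
i=10: min(r-i=1, Z[1]=1)=1; Z[10]=2 extend→box=[10,12)
i=11: min(r-i=1, Z[1]=1)=1; Z[11]=2 extend→box=[11,13)
i=12: min(r-i=1, Z[1]=1)=1; Z[12]=8 extend→box=[12,20)
i=13: min(r-i=7, Z[1]=1)=1; Z[13]=1
i=14: min(r-i=6, Z[2]=0)=0; Z[14]=0
i=15: min(r-i=5, Z[3]=3)=3; Z[15]=3
i=16: min(r-i=4, Z[4]=1)=1; Z[16]=1
i=17: min(r-i=3, Z[5]=0)=0; Z[17]=0
i=18: min(r-i=2, Z[6]=0)=0; Z[18]=0
i=19: min(r-i=1, Z[7]=1)=1; Z[19]=1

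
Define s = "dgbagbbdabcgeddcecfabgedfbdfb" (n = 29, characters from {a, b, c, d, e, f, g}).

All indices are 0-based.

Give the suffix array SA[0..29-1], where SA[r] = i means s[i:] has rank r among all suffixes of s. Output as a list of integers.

rank→(start, suffix):
  0 → (8, 'abcgeddcecfabgedfbdfb')
  1 → (19, 'abgedfbdfb')
  2 → (3, 'agbbdabcgeddcecfabgedfbdfb')
  3 → (28, 'b')
  4 → (2, 'bagbbdabcgeddcecfabgedfbdfb')
  5 → (5, 'bbdabcgeddcecfabgedfbdfb')
  6 → (9, 'bcgeddcecfabgedfbdfb')
  7 → (6, 'bdabcgeddcecfabgedfbdfb')
  8 → (25, 'bdfb')
  9 → (20, 'bgedfbdfb')
  10 → (15, 'cecfabgedfbdfb')
  11 → (17, 'cfabgedfbdfb')
  12 → (10, 'cgeddcecfabgedfbdfb')
  13 → (7, 'dabcgeddcecfabgedfbdfb')
  14 → (14, 'dcecfabgedfbdfb')
  15 → (13, 'ddcecfabgedfbdfb')
  16 → (26, 'dfb')
  17 → (23, 'dfbdfb')
  18 → (0, 'dgbagbbdabcgeddcecfabgedfbdfb')
  19 → (16, 'ecfabgedfbdfb')
  20 → (12, 'eddcecfabgedfbdfb')
  21 → (22, 'edfbdfb')
  22 → (18, 'fabgedfbdfb')
  23 → (27, 'fb')
  24 → (24, 'fbdfb')
  25 → (1, 'gbagbbdabcgeddcecfabgedfbdfb')
  26 → (4, 'gbbdabcgeddcecfabgedfbdfb')
  27 → (11, 'geddcecfabgedfbdfb')
  28 → (21, 'gedfbdfb')

[8, 19, 3, 28, 2, 5, 9, 6, 25, 20, 15, 17, 10, 7, 14, 13, 26, 23, 0, 16, 12, 22, 18, 27, 24, 1, 4, 11, 21]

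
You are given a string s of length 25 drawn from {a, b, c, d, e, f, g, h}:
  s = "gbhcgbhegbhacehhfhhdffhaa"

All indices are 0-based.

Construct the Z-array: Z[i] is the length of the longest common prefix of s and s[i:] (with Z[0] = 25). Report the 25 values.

Z[0]=25
i=1: i≥r, start 0; Z[1]=0
i=2: i≥r, start 0; Z[2]=0
i=3: i≥r, start 0; Z[3]=0
i=4: i≥r, start 0; Z[4]=3 extend→box=[4,7)
i=5: min(r-i=2, Z[1]=0)=0; Z[5]=0
i=6: min(r-i=1, Z[2]=0)=0; Z[6]=0
i=7: i≥r, start 0; Z[7]=0
i=8: i≥r, start 0; Z[8]=3 extend→box=[8,11)
i=9: min(r-i=2, Z[1]=0)=0; Z[9]=0
i=10: min(r-i=1, Z[2]=0)=0; Z[10]=0
i=11: i≥r, start 0; Z[11]=0
i=12: i≥r, start 0; Z[12]=0
i=13: i≥r, start 0; Z[13]=0
i=14: i≥r, start 0; Z[14]=0
i=15: i≥r, start 0; Z[15]=0
i=16: i≥r, start 0; Z[16]=0
i=17: i≥r, start 0; Z[17]=0
i=18: i≥r, start 0; Z[18]=0
i=19: i≥r, start 0; Z[19]=0
i=20: i≥r, start 0; Z[20]=0
i=21: i≥r, start 0; Z[21]=0
i=22: i≥r, start 0; Z[22]=0
i=23: i≥r, start 0; Z[23]=0
i=24: i≥r, start 0; Z[24]=0

[25, 0, 0, 0, 3, 0, 0, 0, 3, 0, 0, 0, 0, 0, 0, 0, 0, 0, 0, 0, 0, 0, 0, 0, 0]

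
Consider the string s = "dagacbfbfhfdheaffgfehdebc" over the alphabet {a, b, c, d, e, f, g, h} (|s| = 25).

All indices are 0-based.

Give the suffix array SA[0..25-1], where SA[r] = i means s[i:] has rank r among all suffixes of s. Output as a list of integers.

[3, 14, 1, 23, 5, 7, 24, 4, 0, 21, 11, 13, 22, 19, 6, 10, 18, 15, 16, 8, 2, 17, 20, 12, 9]

rank | idx | suffix
   0 |   3 | acbfbfhfdheaffgfehdebc
   1 |  14 | affgfehdebc
   2 |   1 | agacbfbfhfdheaffgfehdebc
   3 |  23 | bc
   4 |   5 | bfbfhfdheaffgfehdebc
   5 |   7 | bfhfdheaffgfehdebc
   6 |  24 | c
   7 |   4 | cbfbfhfdheaffgfehdebc
   8 |   0 | dagacbfbfhfdheaffgfehdebc
   9 |  21 | debc
  10 |  11 | dheaffgfehdebc
  11 |  13 | eaffgfehdebc
  12 |  22 | ebc
  13 |  19 | ehdebc
  14 |   6 | fbfhfdheaffgfehdebc
  15 |  10 | fdheaffgfehdebc
  16 |  18 | fehdebc
  17 |  15 | ffgfehdebc
  18 |  16 | fgfehdebc
  19 |   8 | fhfdheaffgfehdebc
  20 |   2 | gacbfbfhfdheaffgfehdebc
  21 |  17 | gfehdebc
  22 |  20 | hdebc
  23 |  12 | heaffgfehdebc
  24 |   9 | hfdheaffgfehdebc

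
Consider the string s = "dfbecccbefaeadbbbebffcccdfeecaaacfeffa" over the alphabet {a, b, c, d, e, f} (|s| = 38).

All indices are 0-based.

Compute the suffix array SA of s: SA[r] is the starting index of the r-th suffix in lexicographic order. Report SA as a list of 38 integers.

[37, 29, 30, 31, 12, 10, 14, 15, 16, 2, 7, 18, 28, 6, 5, 4, 21, 22, 23, 32, 13, 0, 24, 11, 17, 27, 3, 26, 8, 34, 36, 9, 1, 20, 25, 33, 35, 19]

rank→(start, suffix):
  0 → (37, 'a')
  1 → (29, 'aaacfeffa')
  2 → (30, 'aacfeffa')
  3 → (31, 'acfeffa')
  4 → (12, 'adbbbebffcccdfeecaaacfeffa')
  5 → (10, 'aeadbbbebffcccdfeecaaacfeffa')
  6 → (14, 'bbbebffcccdfeecaaacfeffa')
  7 → (15, 'bbebffcccdfeecaaacfeffa')
  8 → (16, 'bebffcccdfeecaaacfeffa')
  9 → (2, 'becccbefaeadbbbebffcccdfeecaaacfeffa')
  10 → (7, 'befaeadbbbebffcccdfeecaaacfeffa')
  11 → (18, 'bffcccdfeecaaacfeffa')
  12 → (28, 'caaacfeffa')
  13 → (6, 'cbefaeadbbbebffcccdfeecaaacfeffa')
  14 → (5, 'ccbefaeadbbbebffcccdfeecaaacfeffa')
  15 → (4, 'cccbefaeadbbbebffcccdfeecaaacfeffa')
  16 → (21, 'cccdfeecaaacfeffa')
  17 → (22, 'ccdfeecaaacfeffa')
  18 → (23, 'cdfeecaaacfeffa')
  19 → (32, 'cfeffa')
  20 → (13, 'dbbbebffcccdfeecaaacfeffa')
  21 → (0, 'dfbecccbefaeadbbbebffcccdfeecaaacfeffa')
  22 → (24, 'dfeecaaacfeffa')
  23 → (11, 'eadbbbebffcccdfeecaaacfeffa')
  24 → (17, 'ebffcccdfeecaaacfeffa')
  25 → (27, 'ecaaacfeffa')
  26 → (3, 'ecccbefaeadbbbebffcccdfeecaaacfeffa')
  27 → (26, 'eecaaacfeffa')
  28 → (8, 'efaeadbbbebffcccdfeecaaacfeffa')
  29 → (34, 'effa')
  30 → (36, 'fa')
  31 → (9, 'faeadbbbebffcccdfeecaaacfeffa')
  32 → (1, 'fbecccbefaeadbbbebffcccdfeecaaacfeffa')
  33 → (20, 'fcccdfeecaaacfeffa')
  34 → (25, 'feecaaacfeffa')
  35 → (33, 'feffa')
  36 → (35, 'ffa')
  37 → (19, 'ffcccdfeecaaacfeffa')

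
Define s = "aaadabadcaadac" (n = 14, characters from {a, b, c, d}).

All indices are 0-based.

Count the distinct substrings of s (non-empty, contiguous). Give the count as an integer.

sorted suffixes:
  #0 SA[0]=0  'aaadabadcaadac'
  #1 SA[1]=1  'aadabadcaadac'
  #2 SA[2]=9  'aadac'
  #3 SA[3]=4  'abadcaadac'
  #4 SA[4]=12  'ac'
  #5 SA[5]=2  'adabadcaadac'
  #6 SA[6]=10  'adac'
  #7 SA[7]=6  'adcaadac'
  #8 SA[8]=5  'badcaadac'
  #9 SA[9]=13  'c'
  #10 SA[10]=8  'caadac'
  #11 SA[11]=3  'dabadcaadac'
  #12 SA[12]=11  'dac'
  #13 SA[13]=7  'dcaadac'

SA = [0, 1, 9, 4, 12, 2, 10, 6, 5, 13, 8, 3, 11, 7]
rank  pair      lcp
   1  s[0:],s[1:]  2  'aa'
   2  s[1:],s[9:]  4  'aada'
   3  s[9:],s[4:]  1  'a'
   4  s[4:],s[12:]  1  'a'
   5  s[12:],s[2:]  1  'a'
   6  s[2:],s[10:]  3  'ada'
   7  s[10:],s[6:]  2  'ad'
   8  s[6:],s[5:]  0  ''
   9  s[5:],s[13:]  0  ''
  10  s[13:],s[8:]  1  'c'
  11  s[8:],s[3:]  0  ''
  12  s[3:],s[11:]  2  'da'
  13  s[11:],s[7:]  1  'd'

n(n+1)/2 = 14·15/2 = 105
Σ LCP = 0 + 2 + 4 + 1 + 1 + 1 + 3 + 2 + 0 + 0 + 1 + 0 + 2 + 1 = 18
distinct = 105 − 18 = 87

87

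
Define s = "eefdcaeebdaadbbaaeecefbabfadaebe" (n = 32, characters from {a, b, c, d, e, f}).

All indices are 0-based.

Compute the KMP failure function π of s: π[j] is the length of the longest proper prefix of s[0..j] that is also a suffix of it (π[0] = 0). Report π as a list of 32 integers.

[0, 1, 0, 0, 0, 0, 1, 2, 0, 0, 0, 0, 0, 0, 0, 0, 0, 1, 2, 0, 1, 0, 0, 0, 0, 0, 0, 0, 0, 1, 0, 1]

π[0] = 0
j=1 s[j]='e': π[1]=1 (border 'e')
j=2 s[j]='f': k: 1→0; π[2]=0 (border '')
j=3 s[j]='d': π[3]=0 (border '')
j=4 s[j]='c': π[4]=0 (border '')
j=5 s[j]='a': π[5]=0 (border '')
j=6 s[j]='e': π[6]=1 (border 'e')
j=7 s[j]='e': π[7]=2 (border 'ee')
j=8 s[j]='b': k: 2→1→0; π[8]=0 (border '')
j=9 s[j]='d': π[9]=0 (border '')
j=10 s[j]='a': π[10]=0 (border '')
j=11 s[j]='a': π[11]=0 (border '')
j=12 s[j]='d': π[12]=0 (border '')
j=13 s[j]='b': π[13]=0 (border '')
j=14 s[j]='b': π[14]=0 (border '')
j=15 s[j]='a': π[15]=0 (border '')
j=16 s[j]='a': π[16]=0 (border '')
j=17 s[j]='e': π[17]=1 (border 'e')
j=18 s[j]='e': π[18]=2 (border 'ee')
j=19 s[j]='c': k: 2→1→0; π[19]=0 (border '')
j=20 s[j]='e': π[20]=1 (border 'e')
j=21 s[j]='f': k: 1→0; π[21]=0 (border '')
j=22 s[j]='b': π[22]=0 (border '')
j=23 s[j]='a': π[23]=0 (border '')
j=24 s[j]='b': π[24]=0 (border '')
j=25 s[j]='f': π[25]=0 (border '')
j=26 s[j]='a': π[26]=0 (border '')
j=27 s[j]='d': π[27]=0 (border '')
j=28 s[j]='a': π[28]=0 (border '')
j=29 s[j]='e': π[29]=1 (border 'e')
j=30 s[j]='b': k: 1→0; π[30]=0 (border '')
j=31 s[j]='e': π[31]=1 (border 'e')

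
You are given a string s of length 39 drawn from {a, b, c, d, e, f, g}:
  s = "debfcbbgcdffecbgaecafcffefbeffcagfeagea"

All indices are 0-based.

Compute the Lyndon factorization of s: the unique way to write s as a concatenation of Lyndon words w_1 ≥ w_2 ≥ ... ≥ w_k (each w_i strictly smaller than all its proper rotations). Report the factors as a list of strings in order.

emit factor 1: 'de' (i=0, period=2)
emit factor 2: 'bfc' (i=2, period=3)
emit factor 3: 'bbgcdffecbg' (i=5, period=11)
emit factor 4: 'aecafcffefbeffcagfeage' (i=16, period=22)
emit factor 5: 'a' (i=38, period=1)

["de", "bfc", "bbgcdffecbg", "aecafcffefbeffcagfeage", "a"]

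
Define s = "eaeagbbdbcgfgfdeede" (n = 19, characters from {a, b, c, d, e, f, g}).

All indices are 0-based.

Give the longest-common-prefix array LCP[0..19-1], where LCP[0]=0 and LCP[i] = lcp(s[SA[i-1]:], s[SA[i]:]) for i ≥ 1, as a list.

rank→(start, suffix):
  0 → (1, 'aeagbbdbcgfgfdeede')
  1 → (3, 'agbbdbcgfgfdeede')
  2 → (5, 'bbdbcgfgfdeede')
  3 → (8, 'bcgfgfdeede')
  4 → (6, 'bdbcgfgfdeede')
  5 → (9, 'cgfgfdeede')
  6 → (7, 'dbcgfgfdeede')
  7 → (17, 'de')
  8 → (14, 'deede')
  9 → (18, 'e')
  10 → (0, 'eaeagbbdbcgfgfdeede')
  11 → (2, 'eagbbdbcgfgfdeede')
  12 → (16, 'ede')
  13 → (15, 'eede')
  14 → (13, 'fdeede')
  15 → (11, 'fgfdeede')
  16 → (4, 'gbbdbcgfgfdeede')
  17 → (12, 'gfdeede')
  18 → (10, 'gfgfdeede')

SA = [1, 3, 5, 8, 6, 9, 7, 17, 14, 18, 0, 2, 16, 15, 13, 11, 4, 12, 10]
rank  pair      lcp
   1  s[1:],s[3:]  1  'a'
   2  s[3:],s[5:]  0  ''
   3  s[5:],s[8:]  1  'b'
   4  s[8:],s[6:]  1  'b'
   5  s[6:],s[9:]  0  ''
   6  s[9:],s[7:]  0  ''
   7  s[7:],s[17:]  1  'd'
   8  s[17:],s[14:]  2  'de'
   9  s[14:],s[18:]  0  ''
  10  s[18:],s[0:]  1  'e'
  11  s[0:],s[2:]  2  'ea'
  12  s[2:],s[16:]  1  'e'
  13  s[16:],s[15:]  1  'e'
  14  s[15:],s[13:]  0  ''
  15  s[13:],s[11:]  1  'f'
  16  s[11:],s[4:]  0  ''
  17  s[4:],s[12:]  1  'g'
  18  s[12:],s[10:]  2  'gf'

[0, 1, 0, 1, 1, 0, 0, 1, 2, 0, 1, 2, 1, 1, 0, 1, 0, 1, 2]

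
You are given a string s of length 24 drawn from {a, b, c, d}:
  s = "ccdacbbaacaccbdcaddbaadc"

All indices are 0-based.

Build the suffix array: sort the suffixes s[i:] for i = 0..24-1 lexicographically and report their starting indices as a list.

rank | idx | suffix
   0 |   7 | aacaccbdcaddbaadc
   1 |  20 | aadc
   2 |   8 | acaccbdcaddbaadc
   3 |   3 | acbbaacaccbdcaddbaadc
   4 |  10 | accbdcaddbaadc
   5 |  21 | adc
   6 |  16 | addbaadc
   7 |   6 | baacaccbdcaddbaadc
   8 |  19 | baadc
   9 |   5 | bbaacaccbdcaddbaadc
  10 |  13 | bdcaddbaadc
  11 |  23 | c
  12 |   9 | caccbdcaddbaadc
  13 |  15 | caddbaadc
  14 |   4 | cbbaacaccbdcaddbaadc
  15 |  12 | cbdcaddbaadc
  16 |  11 | ccbdcaddbaadc
  17 |   0 | ccdacbbaacaccbdcaddbaadc
  18 |   1 | cdacbbaacaccbdcaddbaadc
  19 |   2 | dacbbaacaccbdcaddbaadc
  20 |  18 | dbaadc
  21 |  22 | dc
  22 |  14 | dcaddbaadc
  23 |  17 | ddbaadc

[7, 20, 8, 3, 10, 21, 16, 6, 19, 5, 13, 23, 9, 15, 4, 12, 11, 0, 1, 2, 18, 22, 14, 17]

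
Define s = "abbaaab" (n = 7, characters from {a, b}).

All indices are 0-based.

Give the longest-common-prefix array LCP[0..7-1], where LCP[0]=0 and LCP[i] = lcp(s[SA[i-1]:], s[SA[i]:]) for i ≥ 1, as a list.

[0, 2, 1, 2, 0, 1, 1]

rank→(start, suffix):
  0 → (3, 'aaab')
  1 → (4, 'aab')
  2 → (5, 'ab')
  3 → (0, 'abbaaab')
  4 → (6, 'b')
  5 → (2, 'baaab')
  6 → (1, 'bbaaab')

SA = [3, 4, 5, 0, 6, 2, 1]
[i] adj suffixes → lcp
  [1] 3/4 → 2 ('aa')
  [2] 4/5 → 1 ('a')
  [3] 5/0 → 2 ('ab')
  [4] 0/6 → 0 ('')
  [5] 6/2 → 1 ('b')
  [6] 2/1 → 1 ('b')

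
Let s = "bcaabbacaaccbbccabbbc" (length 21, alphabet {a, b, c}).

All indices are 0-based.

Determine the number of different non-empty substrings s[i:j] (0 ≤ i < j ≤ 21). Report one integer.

rank→(start, suffix):
  0 → (2, 'aabbacaaccbbccabbbc')
  1 → (8, 'aaccbbccabbbc')
  2 → (3, 'abbacaaccbbccabbbc')
  3 → (16, 'abbbc')
  4 → (6, 'acaaccbbccabbbc')
  5 → (9, 'accbbccabbbc')
  6 → (5, 'bacaaccbbccabbbc')
  7 → (4, 'bbacaaccbbccabbbc')
  8 → (17, 'bbbc')
  9 → (18, 'bbc')
  10 → (12, 'bbccabbbc')
  11 → (19, 'bc')
  12 → (0, 'bcaabbacaaccbbccabbbc')
  13 → (13, 'bccabbbc')
  14 → (20, 'c')
  15 → (1, 'caabbacaaccbbccabbbc')
  16 → (7, 'caaccbbccabbbc')
  17 → (15, 'cabbbc')
  18 → (11, 'cbbccabbbc')
  19 → (14, 'ccabbbc')
  20 → (10, 'ccbbccabbbc')

SA = [2, 8, 3, 16, 6, 9, 5, 4, 17, 18, 12, 19, 0, 13, 20, 1, 7, 15, 11, 14, 10]
[i] adj suffixes → lcp
  [1] 2/8 → 2 ('aa')
  [2] 8/3 → 1 ('a')
  [3] 3/16 → 3 ('abb')
  [4] 16/6 → 1 ('a')
  [5] 6/9 → 2 ('ac')
  [6] 9/5 → 0 ('')
  [7] 5/4 → 1 ('b')
  [8] 4/17 → 2 ('bb')
  [9] 17/18 → 2 ('bb')
  [10] 18/12 → 3 ('bbc')
  [11] 12/19 → 1 ('b')
  [12] 19/0 → 2 ('bc')
  [13] 0/13 → 2 ('bc')
  [14] 13/20 → 0 ('')
  [15] 20/1 → 1 ('c')
  [16] 1/7 → 3 ('caa')
  [17] 7/15 → 2 ('ca')
  [18] 15/11 → 1 ('c')
  [19] 11/14 → 1 ('c')
  [20] 14/10 → 2 ('cc')

n(n+1)/2 = 21·22/2 = 231
Σ LCP = 0 + 2 + 1 + 3 + 1 + 2 + 0 + 1 + 2 + 2 + 3 + 1 + 2 + 2 + 0 + 1 + 3 + 2 + 1 + 1 + 2 = 32
distinct = 231 − 32 = 199

199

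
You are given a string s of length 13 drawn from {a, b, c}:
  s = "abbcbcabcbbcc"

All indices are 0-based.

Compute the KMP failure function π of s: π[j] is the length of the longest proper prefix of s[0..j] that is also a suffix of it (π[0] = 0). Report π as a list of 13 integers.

π[0] = 0
j=1 s[j]='b': π[1]=0 (border '')
j=2 s[j]='b': π[2]=0 (border '')
j=3 s[j]='c': π[3]=0 (border '')
j=4 s[j]='b': π[4]=0 (border '')
j=5 s[j]='c': π[5]=0 (border '')
j=6 s[j]='a': π[6]=1 (border 'a')
j=7 s[j]='b': π[7]=2 (border 'ab')
j=8 s[j]='c': k: 2→0; π[8]=0 (border '')
j=9 s[j]='b': π[9]=0 (border '')
j=10 s[j]='b': π[10]=0 (border '')
j=11 s[j]='c': π[11]=0 (border '')
j=12 s[j]='c': π[12]=0 (border '')

[0, 0, 0, 0, 0, 0, 1, 2, 0, 0, 0, 0, 0]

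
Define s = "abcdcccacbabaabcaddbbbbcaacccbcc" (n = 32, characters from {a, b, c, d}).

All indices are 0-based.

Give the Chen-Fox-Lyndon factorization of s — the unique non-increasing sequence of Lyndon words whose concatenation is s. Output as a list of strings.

emit factor 1: 'abcdcccacb' (i=0, period=10)
emit factor 2: 'ab' (i=10, period=2)
emit factor 3: 'aabcaddbbbbcaacccbcc' (i=12, period=20)

["abcdcccacb", "ab", "aabcaddbbbbcaacccbcc"]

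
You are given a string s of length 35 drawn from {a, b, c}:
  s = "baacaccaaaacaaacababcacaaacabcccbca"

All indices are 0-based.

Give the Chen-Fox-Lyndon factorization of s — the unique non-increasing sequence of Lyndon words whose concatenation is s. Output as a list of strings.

emit factor 1: 'b' (i=0, period=1)
emit factor 2: 'aacacc' (i=1, period=6)
emit factor 3: 'aaaacaaacababcacaaacabcccbc' (i=7, period=27)
emit factor 4: 'a' (i=34, period=1)

["b", "aacacc", "aaaacaaacababcacaaacabcccbc", "a"]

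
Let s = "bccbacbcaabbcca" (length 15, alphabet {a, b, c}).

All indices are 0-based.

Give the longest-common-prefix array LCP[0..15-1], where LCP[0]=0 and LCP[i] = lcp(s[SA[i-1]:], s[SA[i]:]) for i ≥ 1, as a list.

rank→(start, suffix):
  0 → (14, 'a')
  1 → (8, 'aabbcca')
  2 → (9, 'abbcca')
  3 → (4, 'acbcaabbcca')
  4 → (3, 'bacbcaabbcca')
  5 → (10, 'bbcca')
  6 → (6, 'bcaabbcca')
  7 → (11, 'bcca')
  8 → (0, 'bccbacbcaabbcca')
  9 → (13, 'ca')
  10 → (7, 'caabbcca')
  11 → (2, 'cbacbcaabbcca')
  12 → (5, 'cbcaabbcca')
  13 → (12, 'cca')
  14 → (1, 'ccbacbcaabbcca')

SA = [14, 8, 9, 4, 3, 10, 6, 11, 0, 13, 7, 2, 5, 12, 1]
rank  pair      lcp
   1  s[14:],s[8:]  1  'a'
   2  s[8:],s[9:]  1  'a'
   3  s[9:],s[4:]  1  'a'
   4  s[4:],s[3:]  0  ''
   5  s[3:],s[10:]  1  'b'
   6  s[10:],s[6:]  1  'b'
   7  s[6:],s[11:]  2  'bc'
   8  s[11:],s[0:]  3  'bcc'
   9  s[0:],s[13:]  0  ''
  10  s[13:],s[7:]  2  'ca'
  11  s[7:],s[2:]  1  'c'
  12  s[2:],s[5:]  2  'cb'
  13  s[5:],s[12:]  1  'c'
  14  s[12:],s[1:]  2  'cc'

[0, 1, 1, 1, 0, 1, 1, 2, 3, 0, 2, 1, 2, 1, 2]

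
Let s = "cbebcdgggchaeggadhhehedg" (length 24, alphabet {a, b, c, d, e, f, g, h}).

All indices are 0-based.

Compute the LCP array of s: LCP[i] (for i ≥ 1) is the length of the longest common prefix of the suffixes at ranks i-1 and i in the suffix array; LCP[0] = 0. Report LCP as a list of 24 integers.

[0, 1, 0, 1, 0, 1, 1, 0, 2, 1, 0, 1, 1, 1, 0, 1, 1, 1, 2, 2, 0, 1, 2, 1]

sorted suffixes:
  #0 SA[0]=15  'adhhehedg'
  #1 SA[1]=11  'aeggadhhehedg'
  #2 SA[2]=3  'bcdgggchaeggadhhehedg'
  #3 SA[3]=1  'bebcdgggchaeggadhhehedg'
  #4 SA[4]=0  'cbebcdgggchaeggadhhehedg'
  #5 SA[5]=4  'cdgggchaeggadhhehedg'
  #6 SA[6]=9  'chaeggadhhehedg'
  #7 SA[7]=22  'dg'
  #8 SA[8]=5  'dgggchaeggadhhehedg'
  #9 SA[9]=16  'dhhehedg'
  #10 SA[10]=2  'ebcdgggchaeggadhhehedg'
  #11 SA[11]=21  'edg'
  #12 SA[12]=12  'eggadhhehedg'
  #13 SA[13]=19  'ehedg'
  #14 SA[14]=23  'g'
  #15 SA[15]=14  'gadhhehedg'
  #16 SA[16]=8  'gchaeggadhhehedg'
  #17 SA[17]=13  'ggadhhehedg'
  #18 SA[18]=7  'ggchaeggadhhehedg'
  #19 SA[19]=6  'gggchaeggadhhehedg'
  #20 SA[20]=10  'haeggadhhehedg'
  #21 SA[21]=20  'hedg'
  #22 SA[22]=18  'hehedg'
  #23 SA[23]=17  'hhehedg'

SA = [15, 11, 3, 1, 0, 4, 9, 22, 5, 16, 2, 21, 12, 19, 23, 14, 8, 13, 7, 6, 10, 20, 18, 17]
[i] adj suffixes → lcp
  [1] 15/11 → 1 ('a')
  [2] 11/3 → 0 ('')
  [3] 3/1 → 1 ('b')
  [4] 1/0 → 0 ('')
  [5] 0/4 → 1 ('c')
  [6] 4/9 → 1 ('c')
  [7] 9/22 → 0 ('')
  [8] 22/5 → 2 ('dg')
  [9] 5/16 → 1 ('d')
  [10] 16/2 → 0 ('')
  [11] 2/21 → 1 ('e')
  [12] 21/12 → 1 ('e')
  [13] 12/19 → 1 ('e')
  [14] 19/23 → 0 ('')
  [15] 23/14 → 1 ('g')
  [16] 14/8 → 1 ('g')
  [17] 8/13 → 1 ('g')
  [18] 13/7 → 2 ('gg')
  [19] 7/6 → 2 ('gg')
  [20] 6/10 → 0 ('')
  [21] 10/20 → 1 ('h')
  [22] 20/18 → 2 ('he')
  [23] 18/17 → 1 ('h')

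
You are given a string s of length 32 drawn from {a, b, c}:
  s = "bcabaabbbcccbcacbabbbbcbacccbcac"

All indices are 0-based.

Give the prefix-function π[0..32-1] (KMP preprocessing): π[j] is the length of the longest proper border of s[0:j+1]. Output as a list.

[0, 0, 0, 1, 0, 0, 1, 1, 1, 2, 0, 0, 1, 2, 3, 0, 1, 0, 1, 1, 1, 1, 2, 1, 0, 0, 0, 0, 1, 2, 3, 0]

π[0] = 0
j=1 s[j]='c': π[1]=0 (border '')
j=2 s[j]='a': π[2]=0 (border '')
j=3 s[j]='b': π[3]=1 (border 'b')
j=4 s[j]='a': k: 1→0; π[4]=0 (border '')
j=5 s[j]='a': π[5]=0 (border '')
j=6 s[j]='b': π[6]=1 (border 'b')
j=7 s[j]='b': k: 1→0; π[7]=1 (border 'b')
j=8 s[j]='b': k: 1→0; π[8]=1 (border 'b')
j=9 s[j]='c': π[9]=2 (border 'bc')
j=10 s[j]='c': k: 2→0; π[10]=0 (border '')
j=11 s[j]='c': π[11]=0 (border '')
j=12 s[j]='b': π[12]=1 (border 'b')
j=13 s[j]='c': π[13]=2 (border 'bc')
j=14 s[j]='a': π[14]=3 (border 'bca')
j=15 s[j]='c': k: 3→0; π[15]=0 (border '')
j=16 s[j]='b': π[16]=1 (border 'b')
j=17 s[j]='a': k: 1→0; π[17]=0 (border '')
j=18 s[j]='b': π[18]=1 (border 'b')
j=19 s[j]='b': k: 1→0; π[19]=1 (border 'b')
j=20 s[j]='b': k: 1→0; π[20]=1 (border 'b')
j=21 s[j]='b': k: 1→0; π[21]=1 (border 'b')
j=22 s[j]='c': π[22]=2 (border 'bc')
j=23 s[j]='b': k: 2→0; π[23]=1 (border 'b')
j=24 s[j]='a': k: 1→0; π[24]=0 (border '')
j=25 s[j]='c': π[25]=0 (border '')
j=26 s[j]='c': π[26]=0 (border '')
j=27 s[j]='c': π[27]=0 (border '')
j=28 s[j]='b': π[28]=1 (border 'b')
j=29 s[j]='c': π[29]=2 (border 'bc')
j=30 s[j]='a': π[30]=3 (border 'bca')
j=31 s[j]='c': k: 3→0; π[31]=0 (border '')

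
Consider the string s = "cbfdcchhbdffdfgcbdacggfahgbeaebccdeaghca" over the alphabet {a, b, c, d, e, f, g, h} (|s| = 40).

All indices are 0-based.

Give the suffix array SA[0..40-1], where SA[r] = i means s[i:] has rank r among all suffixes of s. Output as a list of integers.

[39, 18, 28, 35, 23, 30, 16, 8, 26, 1, 38, 15, 0, 31, 4, 32, 19, 5, 17, 3, 33, 9, 12, 27, 34, 29, 22, 2, 11, 10, 13, 25, 14, 21, 20, 36, 7, 37, 24, 6]

sorted suffixes:
  #0 SA[0]=39  'a'
  #1 SA[1]=18  'acggfahgbeaebccdeaghca'
  #2 SA[2]=28  'aebccdeaghca'
  #3 SA[3]=35  'aghca'
  #4 SA[4]=23  'ahgbeaebccdeaghca'
  #5 SA[5]=30  'bccdeaghca'
  #6 SA[6]=16  'bdacggfahgbeaebccdeaghca'
  #7 SA[7]=8  'bdffdfgcbdacggfahgbeaebccdeaghca'
  #8 SA[8]=26  'beaebccdeaghca'
  #9 SA[9]=1  'bfdcchhbdffdfgcbdacggfahgbeaebccdeaghca'
  #10 SA[10]=38  'ca'
  #11 SA[11]=15  'cbdacggfahgbeaebccdeaghca'
  #12 SA[12]=0  'cbfdcchhbdffdfgcbdacggfahgbeaebccdeaghca'
  #13 SA[13]=31  'ccdeaghca'
  #14 SA[14]=4  'cchhbdffdfgcbdacggfahgbeaebccdeaghca'
  #15 SA[15]=32  'cdeaghca'
  #16 SA[16]=19  'cggfahgbeaebccdeaghca'
  #17 SA[17]=5  'chhbdffdfgcbdacggfahgbeaebccdeaghca'
  #18 SA[18]=17  'dacggfahgbeaebccdeaghca'
  #19 SA[19]=3  'dcchhbdffdfgcbdacggfahgbeaebccdeaghca'
  #20 SA[20]=33  'deaghca'
  #21 SA[21]=9  'dffdfgcbdacggfahgbeaebccdeaghca'
  #22 SA[22]=12  'dfgcbdacggfahgbeaebccdeaghca'
  #23 SA[23]=27  'eaebccdeaghca'
  #24 SA[24]=34  'eaghca'
  #25 SA[25]=29  'ebccdeaghca'
  #26 SA[26]=22  'fahgbeaebccdeaghca'
  #27 SA[27]=2  'fdcchhbdffdfgcbdacggfahgbeaebccdeaghca'
  #28 SA[28]=11  'fdfgcbdacggfahgbeaebccdeaghca'
  #29 SA[29]=10  'ffdfgcbdacggfahgbeaebccdeaghca'
  #30 SA[30]=13  'fgcbdacggfahgbeaebccdeaghca'
  #31 SA[31]=25  'gbeaebccdeaghca'
  #32 SA[32]=14  'gcbdacggfahgbeaebccdeaghca'
  #33 SA[33]=21  'gfahgbeaebccdeaghca'
  #34 SA[34]=20  'ggfahgbeaebccdeaghca'
  #35 SA[35]=36  'ghca'
  #36 SA[36]=7  'hbdffdfgcbdacggfahgbeaebccdeaghca'
  #37 SA[37]=37  'hca'
  #38 SA[38]=24  'hgbeaebccdeaghca'
  #39 SA[39]=6  'hhbdffdfgcbdacggfahgbeaebccdeaghca'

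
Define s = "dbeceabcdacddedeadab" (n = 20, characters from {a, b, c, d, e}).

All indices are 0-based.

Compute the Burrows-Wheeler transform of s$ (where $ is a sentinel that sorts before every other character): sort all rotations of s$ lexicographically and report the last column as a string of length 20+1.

bdedeaadbaeac$cedcdbd

rank  rotation               last
    0  $dbeceabcdacddedeadab  b
    1  ab$dbeceabcdacddedead  d
    2  abcdacddedeadab$dbece  e
    3  acddedeadab$dbeceabcd  d
    4  adab$dbeceabcdacddede  e
    5  b$dbeceabcdacddedeada  a
    6  bcdacddedeadab$dbecea  a
    7  beceabcdacddedeadab$d  d
    8  cdacddedeadab$dbeceab  b
    9  cddedeadab$dbeceabcda  a
   10  ceabcdacddedeadab$dbe  e
   11  dab$dbeceabcdacddedea  a
   12  dacddedeadab$dbeceabc  c
   13  dbeceabcdacddedeadab$  $
   14  ddedeadab$dbeceabcdac  c
   15  deadab$dbeceabcdacdde  e
   16  dedeadab$dbeceabcdacd  d
   17  eabcdacddedeadab$dbec  c
   18  eadab$dbeceabcdacdded  d
   19  eceabcdacddedeadab$db  b
   20  edeadab$dbeceabcdacdd  d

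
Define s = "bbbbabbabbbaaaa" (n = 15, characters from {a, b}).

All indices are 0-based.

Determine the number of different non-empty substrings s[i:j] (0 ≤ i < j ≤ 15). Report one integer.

86

sorted suffixes:
  #0 SA[0]=14  'a'
  #1 SA[1]=13  'aa'
  #2 SA[2]=12  'aaa'
  #3 SA[3]=11  'aaaa'
  #4 SA[4]=4  'abbabbbaaaa'
  #5 SA[5]=7  'abbbaaaa'
  #6 SA[6]=10  'baaaa'
  #7 SA[7]=3  'babbabbbaaaa'
  #8 SA[8]=6  'babbbaaaa'
  #9 SA[9]=9  'bbaaaa'
  #10 SA[10]=2  'bbabbabbbaaaa'
  #11 SA[11]=5  'bbabbbaaaa'
  #12 SA[12]=8  'bbbaaaa'
  #13 SA[13]=1  'bbbabbabbbaaaa'
  #14 SA[14]=0  'bbbbabbabbbaaaa'

SA = [14, 13, 12, 11, 4, 7, 10, 3, 6, 9, 2, 5, 8, 1, 0]
rank  pair      lcp
   1  s[14:],s[13:]  1  'a'
   2  s[13:],s[12:]  2  'aa'
   3  s[12:],s[11:]  3  'aaa'
   4  s[11:],s[4:]  1  'a'
   5  s[4:],s[7:]  3  'abb'
   6  s[7:],s[10:]  0  ''
   7  s[10:],s[3:]  2  'ba'
   8  s[3:],s[6:]  4  'babb'
   9  s[6:],s[9:]  1  'b'
  10  s[9:],s[2:]  3  'bba'
  11  s[2:],s[5:]  5  'bbabb'
  12  s[5:],s[8:]  2  'bb'
  13  s[8:],s[1:]  4  'bbba'
  14  s[1:],s[0:]  3  'bbb'

n(n+1)/2 = 15·16/2 = 120
Σ LCP = 0 + 1 + 2 + 3 + 1 + 3 + 0 + 2 + 4 + 1 + 3 + 5 + 2 + 4 + 3 = 34
distinct = 120 − 34 = 86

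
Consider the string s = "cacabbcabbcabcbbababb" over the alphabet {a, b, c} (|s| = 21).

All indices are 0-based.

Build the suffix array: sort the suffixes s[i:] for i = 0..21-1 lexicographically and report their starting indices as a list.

[16, 18, 3, 7, 11, 1, 20, 15, 17, 19, 14, 4, 8, 5, 9, 12, 2, 6, 10, 0, 13]

sorted suffixes:
  #0 SA[0]=16  'ababb'
  #1 SA[1]=18  'abb'
  #2 SA[2]=3  'abbcabbcabcbbababb'
  #3 SA[3]=7  'abbcabcbbababb'
  #4 SA[4]=11  'abcbbababb'
  #5 SA[5]=1  'acabbcabbcabcbbababb'
  #6 SA[6]=20  'b'
  #7 SA[7]=15  'bababb'
  #8 SA[8]=17  'babb'
  #9 SA[9]=19  'bb'
  #10 SA[10]=14  'bbababb'
  #11 SA[11]=4  'bbcabbcabcbbababb'
  #12 SA[12]=8  'bbcabcbbababb'
  #13 SA[13]=5  'bcabbcabcbbababb'
  #14 SA[14]=9  'bcabcbbababb'
  #15 SA[15]=12  'bcbbababb'
  #16 SA[16]=2  'cabbcabbcabcbbababb'
  #17 SA[17]=6  'cabbcabcbbababb'
  #18 SA[18]=10  'cabcbbababb'
  #19 SA[19]=0  'cacabbcabbcabcbbababb'
  #20 SA[20]=13  'cbbababb'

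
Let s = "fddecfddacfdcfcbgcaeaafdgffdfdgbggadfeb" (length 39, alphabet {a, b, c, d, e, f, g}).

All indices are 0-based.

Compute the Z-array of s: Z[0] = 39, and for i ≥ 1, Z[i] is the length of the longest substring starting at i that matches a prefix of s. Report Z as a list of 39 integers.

Z[0]=39
i=1: fresh scan; Z[1]=0
i=2: fresh scan; Z[2]=0
i=3: fresh scan; Z[3]=0
i=4: fresh scan; Z[4]=0
i=5: fresh scan; Z[5]=3 grow→box=[5,8)
i=6: min(r-i=2, Z[1]=0)=0; Z[6]=0
i=7: min(r-i=1, Z[2]=0)=0; Z[7]=0
i=8: fresh scan; Z[8]=0
i=9: fresh scan; Z[9]=0
i=10: fresh scan; Z[10]=2 grow→box=[10,12)
i=11: min(r-i=1, Z[1]=0)=0; Z[11]=0
i=12: fresh scan; Z[12]=0
i=13: fresh scan; Z[13]=1 grow→box=[13,14)
i=14: fresh scan; Z[14]=0
i=15: fresh scan; Z[15]=0
i=16: fresh scan; Z[16]=0
i=17: fresh scan; Z[17]=0
i=18: fresh scan; Z[18]=0
i=19: fresh scan; Z[19]=0
i=20: fresh scan; Z[20]=0
i=21: fresh scan; Z[21]=0
i=22: fresh scan; Z[22]=2 grow→box=[22,24)
i=23: min(r-i=1, Z[1]=0)=0; Z[23]=0
i=24: fresh scan; Z[24]=0
i=25: fresh scan; Z[25]=1 grow→box=[25,26)
i=26: fresh scan; Z[26]=2 grow→box=[26,28)
i=27: min(r-i=1, Z[1]=0)=0; Z[27]=0
i=28: fresh scan; Z[28]=2 grow→box=[28,30)
i=29: min(r-i=1, Z[1]=0)=0; Z[29]=0
i=30: fresh scan; Z[30]=0
i=31: fresh scan; Z[31]=0
i=32: fresh scan; Z[32]=0
i=33: fresh scan; Z[33]=0
i=34: fresh scan; Z[34]=0
i=35: fresh scan; Z[35]=0
i=36: fresh scan; Z[36]=1 grow→box=[36,37)
i=37: fresh scan; Z[37]=0
i=38: fresh scan; Z[38]=0

[39, 0, 0, 0, 0, 3, 0, 0, 0, 0, 2, 0, 0, 1, 0, 0, 0, 0, 0, 0, 0, 0, 2, 0, 0, 1, 2, 0, 2, 0, 0, 0, 0, 0, 0, 0, 1, 0, 0]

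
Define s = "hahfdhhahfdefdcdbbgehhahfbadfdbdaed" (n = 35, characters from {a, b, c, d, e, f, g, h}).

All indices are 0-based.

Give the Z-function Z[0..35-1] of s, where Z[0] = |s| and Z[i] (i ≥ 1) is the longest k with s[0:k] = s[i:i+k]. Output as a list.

Z[0]=35
i=1: i≥r, start 0; Z[1]=0
i=2: i≥r, start 0; Z[2]=1 scan→box=[2,3)
i=3: i≥r, start 0; Z[3]=0
i=4: i≥r, start 0; Z[4]=0
i=5: i≥r, start 0; Z[5]=1 scan→box=[5,6)
i=6: i≥r, start 0; Z[6]=5 scan→box=[6,11)
i=7: min(r-i=4, Z[1]=0)=0; Z[7]=0
i=8: min(r-i=3, Z[2]=1)=1; Z[8]=1
i=9: min(r-i=2, Z[3]=0)=0; Z[9]=0
i=10: min(r-i=1, Z[4]=0)=0; Z[10]=0
i=11: i≥r, start 0; Z[11]=0
i=12: i≥r, start 0; Z[12]=0
i=13: i≥r, start 0; Z[13]=0
i=14: i≥r, start 0; Z[14]=0
i=15: i≥r, start 0; Z[15]=0
i=16: i≥r, start 0; Z[16]=0
i=17: i≥r, start 0; Z[17]=0
i=18: i≥r, start 0; Z[18]=0
i=19: i≥r, start 0; Z[19]=0
i=20: i≥r, start 0; Z[20]=1 scan→box=[20,21)
i=21: i≥r, start 0; Z[21]=4 scan→box=[21,25)
i=22: min(r-i=3, Z[1]=0)=0; Z[22]=0
i=23: min(r-i=2, Z[2]=1)=1; Z[23]=1
i=24: min(r-i=1, Z[3]=0)=0; Z[24]=0
i=25: i≥r, start 0; Z[25]=0
i=26: i≥r, start 0; Z[26]=0
i=27: i≥r, start 0; Z[27]=0
i=28: i≥r, start 0; Z[28]=0
i=29: i≥r, start 0; Z[29]=0
i=30: i≥r, start 0; Z[30]=0
i=31: i≥r, start 0; Z[31]=0
i=32: i≥r, start 0; Z[32]=0
i=33: i≥r, start 0; Z[33]=0
i=34: i≥r, start 0; Z[34]=0

[35, 0, 1, 0, 0, 1, 5, 0, 1, 0, 0, 0, 0, 0, 0, 0, 0, 0, 0, 0, 1, 4, 0, 1, 0, 0, 0, 0, 0, 0, 0, 0, 0, 0, 0]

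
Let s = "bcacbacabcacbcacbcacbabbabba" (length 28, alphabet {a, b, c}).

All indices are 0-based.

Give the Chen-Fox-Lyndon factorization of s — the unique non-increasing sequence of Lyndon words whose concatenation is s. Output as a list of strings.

emit factor 1: 'bc' (i=0, period=2)
emit factor 2: 'acb' (i=2, period=3)
emit factor 3: 'ac' (i=5, period=2)
emit factor 4: 'abcacbcacbcacb' (i=7, period=14)
emit factor 5: 'abb' (i=21, period=3)
emit factor 6: 'abb' (i=24, period=3)
emit factor 7: 'a' (i=27, period=1)

["bc", "acb", "ac", "abcacbcacbcacb", "abb", "abb", "a"]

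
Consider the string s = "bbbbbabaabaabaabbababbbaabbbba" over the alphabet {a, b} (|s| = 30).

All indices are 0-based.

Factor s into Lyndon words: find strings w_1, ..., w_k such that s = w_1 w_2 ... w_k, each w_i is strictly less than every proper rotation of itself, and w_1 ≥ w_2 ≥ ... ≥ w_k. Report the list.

emit factor 1: 'b' (i=0, period=1)
emit factor 2: 'b' (i=1, period=1)
emit factor 3: 'b' (i=2, period=1)
emit factor 4: 'b' (i=3, period=1)
emit factor 5: 'b' (i=4, period=1)
emit factor 6: 'ab' (i=5, period=2)
emit factor 7: 'aabaabaabbababbbaabbbb' (i=7, period=22)
emit factor 8: 'a' (i=29, period=1)

["b", "b", "b", "b", "b", "ab", "aabaabaabbababbbaabbbb", "a"]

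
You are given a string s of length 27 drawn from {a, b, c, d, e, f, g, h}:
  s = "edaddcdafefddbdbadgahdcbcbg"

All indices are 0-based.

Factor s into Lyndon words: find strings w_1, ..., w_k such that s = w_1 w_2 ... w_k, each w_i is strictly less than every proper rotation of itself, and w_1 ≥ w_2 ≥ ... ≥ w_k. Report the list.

emit factor 1: 'e' (i=0, period=1)
emit factor 2: 'd' (i=1, period=1)
emit factor 3: 'addcdafefddbdbadgahdcbcbg' (i=2, period=25)

["e", "d", "addcdafefddbdbadgahdcbcbg"]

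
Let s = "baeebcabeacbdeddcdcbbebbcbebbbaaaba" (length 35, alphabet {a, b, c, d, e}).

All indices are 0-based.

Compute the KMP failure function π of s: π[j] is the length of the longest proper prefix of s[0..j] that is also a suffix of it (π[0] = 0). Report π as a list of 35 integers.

[0, 0, 0, 0, 1, 0, 0, 1, 0, 0, 0, 1, 0, 0, 0, 0, 0, 0, 0, 1, 1, 0, 1, 1, 0, 1, 0, 1, 1, 1, 2, 0, 0, 1, 2]

π[0] = 0
j=1 s[j]='a': π[1]=0 (border '')
j=2 s[j]='e': π[2]=0 (border '')
j=3 s[j]='e': π[3]=0 (border '')
j=4 s[j]='b': π[4]=1 (border 'b')
j=5 s[j]='c': k: 1→0; π[5]=0 (border '')
j=6 s[j]='a': π[6]=0 (border '')
j=7 s[j]='b': π[7]=1 (border 'b')
j=8 s[j]='e': k: 1→0; π[8]=0 (border '')
j=9 s[j]='a': π[9]=0 (border '')
j=10 s[j]='c': π[10]=0 (border '')
j=11 s[j]='b': π[11]=1 (border 'b')
j=12 s[j]='d': k: 1→0; π[12]=0 (border '')
j=13 s[j]='e': π[13]=0 (border '')
j=14 s[j]='d': π[14]=0 (border '')
j=15 s[j]='d': π[15]=0 (border '')
j=16 s[j]='c': π[16]=0 (border '')
j=17 s[j]='d': π[17]=0 (border '')
j=18 s[j]='c': π[18]=0 (border '')
j=19 s[j]='b': π[19]=1 (border 'b')
j=20 s[j]='b': k: 1→0; π[20]=1 (border 'b')
j=21 s[j]='e': k: 1→0; π[21]=0 (border '')
j=22 s[j]='b': π[22]=1 (border 'b')
j=23 s[j]='b': k: 1→0; π[23]=1 (border 'b')
j=24 s[j]='c': k: 1→0; π[24]=0 (border '')
j=25 s[j]='b': π[25]=1 (border 'b')
j=26 s[j]='e': k: 1→0; π[26]=0 (border '')
j=27 s[j]='b': π[27]=1 (border 'b')
j=28 s[j]='b': k: 1→0; π[28]=1 (border 'b')
j=29 s[j]='b': k: 1→0; π[29]=1 (border 'b')
j=30 s[j]='a': π[30]=2 (border 'ba')
j=31 s[j]='a': k: 2→0; π[31]=0 (border '')
j=32 s[j]='a': π[32]=0 (border '')
j=33 s[j]='b': π[33]=1 (border 'b')
j=34 s[j]='a': π[34]=2 (border 'ba')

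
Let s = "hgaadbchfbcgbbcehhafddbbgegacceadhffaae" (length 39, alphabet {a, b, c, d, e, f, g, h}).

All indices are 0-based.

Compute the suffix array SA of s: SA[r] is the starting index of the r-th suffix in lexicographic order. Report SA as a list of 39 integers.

[2, 36, 27, 3, 31, 37, 18, 12, 22, 13, 9, 5, 23, 28, 29, 14, 10, 6, 21, 4, 20, 32, 38, 30, 25, 15, 35, 8, 19, 34, 1, 26, 11, 24, 17, 7, 33, 0, 16]

sorted suffixes:
  #0 SA[0]=2  'aadbchfbcgbbcehhafddbbgegacceadhffaae'
  #1 SA[1]=36  'aae'
  #2 SA[2]=27  'acceadhffaae'
  #3 SA[3]=3  'adbchfbcgbbcehhafddbbgegacceadhffaae'
  #4 SA[4]=31  'adhffaae'
  #5 SA[5]=37  'ae'
  #6 SA[6]=18  'afddbbgegacceadhffaae'
  #7 SA[7]=12  'bbcehhafddbbgegacceadhffaae'
  #8 SA[8]=22  'bbgegacceadhffaae'
  #9 SA[9]=13  'bcehhafddbbgegacceadhffaae'
  #10 SA[10]=9  'bcgbbcehhafddbbgegacceadhffaae'
  #11 SA[11]=5  'bchfbcgbbcehhafddbbgegacceadhffaae'
  #12 SA[12]=23  'bgegacceadhffaae'
  #13 SA[13]=28  'cceadhffaae'
  #14 SA[14]=29  'ceadhffaae'
  #15 SA[15]=14  'cehhafddbbgegacceadhffaae'
  #16 SA[16]=10  'cgbbcehhafddbbgegacceadhffaae'
  #17 SA[17]=6  'chfbcgbbcehhafddbbgegacceadhffaae'
  #18 SA[18]=21  'dbbgegacceadhffaae'
  #19 SA[19]=4  'dbchfbcgbbcehhafddbbgegacceadhffaae'
  #20 SA[20]=20  'ddbbgegacceadhffaae'
  #21 SA[21]=32  'dhffaae'
  #22 SA[22]=38  'e'
  #23 SA[23]=30  'eadhffaae'
  #24 SA[24]=25  'egacceadhffaae'
  #25 SA[25]=15  'ehhafddbbgegacceadhffaae'
  #26 SA[26]=35  'faae'
  #27 SA[27]=8  'fbcgbbcehhafddbbgegacceadhffaae'
  #28 SA[28]=19  'fddbbgegacceadhffaae'
  #29 SA[29]=34  'ffaae'
  #30 SA[30]=1  'gaadbchfbcgbbcehhafddbbgegacceadhffaae'
  #31 SA[31]=26  'gacceadhffaae'
  #32 SA[32]=11  'gbbcehhafddbbgegacceadhffaae'
  #33 SA[33]=24  'gegacceadhffaae'
  #34 SA[34]=17  'hafddbbgegacceadhffaae'
  #35 SA[35]=7  'hfbcgbbcehhafddbbgegacceadhffaae'
  #36 SA[36]=33  'hffaae'
  #37 SA[37]=0  'hgaadbchfbcgbbcehhafddbbgegacceadhffaae'
  #38 SA[38]=16  'hhafddbbgegacceadhffaae'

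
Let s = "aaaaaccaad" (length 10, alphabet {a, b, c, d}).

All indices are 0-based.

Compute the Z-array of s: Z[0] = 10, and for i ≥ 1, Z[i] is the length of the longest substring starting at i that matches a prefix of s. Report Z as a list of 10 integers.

[10, 4, 3, 2, 1, 0, 0, 2, 1, 0]

Z[0]=10
i=1: i≥r, start 0; Z[1]=4 grow→box=[1,5)
i=2: min(r-i=3, Z[1]=4)=3; Z[2]=3
i=3: min(r-i=2, Z[2]=3)=2; Z[3]=2
i=4: min(r-i=1, Z[3]=2)=1; Z[4]=1
i=5: i≥r, start 0; Z[5]=0
i=6: i≥r, start 0; Z[6]=0
i=7: i≥r, start 0; Z[7]=2 grow→box=[7,9)
i=8: min(r-i=1, Z[1]=4)=1; Z[8]=1
i=9: i≥r, start 0; Z[9]=0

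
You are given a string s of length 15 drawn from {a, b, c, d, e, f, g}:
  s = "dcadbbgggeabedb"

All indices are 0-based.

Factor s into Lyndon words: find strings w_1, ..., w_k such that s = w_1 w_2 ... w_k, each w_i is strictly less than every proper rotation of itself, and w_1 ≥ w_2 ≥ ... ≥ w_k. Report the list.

emit factor 1: 'd' (i=0, period=1)
emit factor 2: 'c' (i=1, period=1)
emit factor 3: 'adbbggge' (i=2, period=8)
emit factor 4: 'abedb' (i=10, period=5)

["d", "c", "adbbggge", "abedb"]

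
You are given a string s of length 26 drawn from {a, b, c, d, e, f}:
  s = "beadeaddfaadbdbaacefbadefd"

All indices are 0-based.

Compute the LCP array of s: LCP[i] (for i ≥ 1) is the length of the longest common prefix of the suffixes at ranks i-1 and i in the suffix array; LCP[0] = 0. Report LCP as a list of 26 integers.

sorted suffixes:
  #0 SA[0]=15  'aacefbadefd'
  #1 SA[1]=9  'aadbdbaacefbadefd'
  #2 SA[2]=16  'acefbadefd'
  #3 SA[3]=10  'adbdbaacefbadefd'
  #4 SA[4]=5  'addfaadbdbaacefbadefd'
  #5 SA[5]=2  'adeaddfaadbdbaacefbadefd'
  #6 SA[6]=21  'adefd'
  #7 SA[7]=14  'baacefbadefd'
  #8 SA[8]=20  'badefd'
  #9 SA[9]=12  'bdbaacefbadefd'
  #10 SA[10]=0  'beadeaddfaadbdbaacefbadefd'
  #11 SA[11]=17  'cefbadefd'
  #12 SA[12]=25  'd'
  #13 SA[13]=13  'dbaacefbadefd'
  #14 SA[14]=11  'dbdbaacefbadefd'
  #15 SA[15]=6  'ddfaadbdbaacefbadefd'
  #16 SA[16]=3  'deaddfaadbdbaacefbadefd'
  #17 SA[17]=22  'defd'
  #18 SA[18]=7  'dfaadbdbaacefbadefd'
  #19 SA[19]=4  'eaddfaadbdbaacefbadefd'
  #20 SA[20]=1  'eadeaddfaadbdbaacefbadefd'
  #21 SA[21]=18  'efbadefd'
  #22 SA[22]=23  'efd'
  #23 SA[23]=8  'faadbdbaacefbadefd'
  #24 SA[24]=19  'fbadefd'
  #25 SA[25]=24  'fd'

SA = [15, 9, 16, 10, 5, 2, 21, 14, 20, 12, 0, 17, 25, 13, 11, 6, 3, 22, 7, 4, 1, 18, 23, 8, 19, 24]
rank  pair      lcp
   1  s[15:],s[9:]  2  'aa'
   2  s[9:],s[16:]  1  'a'
   3  s[16:],s[10:]  1  'a'
   4  s[10:],s[5:]  2  'ad'
   5  s[5:],s[2:]  2  'ad'
   6  s[2:],s[21:]  3  'ade'
   7  s[21:],s[14:]  0  ''
   8  s[14:],s[20:]  2  'ba'
   9  s[20:],s[12:]  1  'b'
  10  s[12:],s[0:]  1  'b'
  11  s[0:],s[17:]  0  ''
  12  s[17:],s[25:]  0  ''
  13  s[25:],s[13:]  1  'd'
  14  s[13:],s[11:]  2  'db'
  15  s[11:],s[6:]  1  'd'
  16  s[6:],s[3:]  1  'd'
  17  s[3:],s[22:]  2  'de'
  18  s[22:],s[7:]  1  'd'
  19  s[7:],s[4:]  0  ''
  20  s[4:],s[1:]  3  'ead'
  21  s[1:],s[18:]  1  'e'
  22  s[18:],s[23:]  2  'ef'
  23  s[23:],s[8:]  0  ''
  24  s[8:],s[19:]  1  'f'
  25  s[19:],s[24:]  1  'f'

[0, 2, 1, 1, 2, 2, 3, 0, 2, 1, 1, 0, 0, 1, 2, 1, 1, 2, 1, 0, 3, 1, 2, 0, 1, 1]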